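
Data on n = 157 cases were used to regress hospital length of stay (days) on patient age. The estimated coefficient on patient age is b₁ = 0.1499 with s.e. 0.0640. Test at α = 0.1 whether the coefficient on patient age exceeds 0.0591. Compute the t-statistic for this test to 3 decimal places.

t = 1.419

H₀: β₁ = 0.0591 vs H₁: β₁ > 0.0591.
t = (b₁ − β₁⁰)/SE = (0.1499 − 0.0591) / 0.0640 = 1.419.
df = n − 2 = 157 − 2 = 155.
One-sided p ≈ 0.0790, which is < 0.1, so reject H₀.
There is evidence that the true slope on patient age exceeds 0.0591 days per unit.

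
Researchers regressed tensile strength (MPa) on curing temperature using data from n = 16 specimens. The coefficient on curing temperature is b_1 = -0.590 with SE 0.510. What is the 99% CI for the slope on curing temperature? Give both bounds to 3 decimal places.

df = n − 2 = 16 − 2 = 14.
t* = t_{0.005, 14} = 2.976843.
Margin = t* × SE = 2.976843 × 0.510 = 1.51819.
CI: -0.590 ± 1.51819 → (-2.108, 0.928).
With 99% confidence, each one-unit increase in curing temperature is associated with a change of between -2.108 and 0.928 MPa in tensile strength.

(-2.108, 0.928)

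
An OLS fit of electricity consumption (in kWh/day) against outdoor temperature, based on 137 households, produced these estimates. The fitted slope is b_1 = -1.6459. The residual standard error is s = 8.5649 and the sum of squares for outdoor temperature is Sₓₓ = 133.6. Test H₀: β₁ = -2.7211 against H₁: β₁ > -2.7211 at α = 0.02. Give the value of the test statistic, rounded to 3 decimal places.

SE(b_1) = s/√Sₓₓ = 8.5649/√133.6 = 0.741001.
t = (-1.6459 − (-2.7211)) / 0.741001 = 1.451.
df = n − 2 = 135.
One-sided p ≈ 0.0745, which is ≥ 0.02, so fail to reject H₀.
The data do not give significant evidence that the true slope on outdoor temperature exceeds -2.7211 kWh/day per unit.

t = 1.451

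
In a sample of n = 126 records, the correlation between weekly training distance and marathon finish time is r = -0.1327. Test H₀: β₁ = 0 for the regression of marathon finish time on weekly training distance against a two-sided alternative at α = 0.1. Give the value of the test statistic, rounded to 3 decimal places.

t = r·√(n − 2)/√(1 − r²) = -0.1327·√124/√0.982391 = -1.491.
df = n − 2 = 124.
Two-sided p ≈ 0.1385, which is ≥ 0.1, so fail to reject H₀.
The data do not give significant evidence of a linear association between weekly training distance and marathon finish time.

t = -1.491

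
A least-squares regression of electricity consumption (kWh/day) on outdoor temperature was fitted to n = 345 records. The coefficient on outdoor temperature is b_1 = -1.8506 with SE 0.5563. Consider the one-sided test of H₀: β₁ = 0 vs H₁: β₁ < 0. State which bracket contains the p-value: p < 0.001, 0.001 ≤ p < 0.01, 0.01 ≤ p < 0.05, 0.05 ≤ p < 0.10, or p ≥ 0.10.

p < 0.001

t = -1.8506 / 0.5563 = -3.327.
df = n − 2 = 345 − 2 = 343.
One-sided p = P(T_{343} < t) ≈ 0.0005.
So p < 0.001.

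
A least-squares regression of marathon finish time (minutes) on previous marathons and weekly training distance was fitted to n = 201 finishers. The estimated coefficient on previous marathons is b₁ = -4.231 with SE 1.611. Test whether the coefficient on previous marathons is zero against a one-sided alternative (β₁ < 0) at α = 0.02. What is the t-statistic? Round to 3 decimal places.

H₀: β₁ = 0 vs H₁: β₁ < 0.
t = (b₁ − β₁⁰)/SE = -4.231 / 1.611 = -2.626.
df = n − k − 1 = 201 − 2 − 1 = 198.
One-sided p ≈ 0.0047, which is < 0.02, so reject H₀.
There is evidence that the true slope on previous marathons is negative, holding the other predictors fixed.

t = -2.626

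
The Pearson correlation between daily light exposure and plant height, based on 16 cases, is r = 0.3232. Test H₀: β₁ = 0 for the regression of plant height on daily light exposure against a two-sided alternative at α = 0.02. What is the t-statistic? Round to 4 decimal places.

t = r·√(n − 2)/√(1 − r²) = 0.3232·√14/√0.895542 = 1.2779.
df = n − 2 = 14.
Two-sided p ≈ 0.2221, which is ≥ 0.02, so fail to reject H₀.
The data do not give significant evidence of a linear association between daily light exposure and plant height.

t = 1.2779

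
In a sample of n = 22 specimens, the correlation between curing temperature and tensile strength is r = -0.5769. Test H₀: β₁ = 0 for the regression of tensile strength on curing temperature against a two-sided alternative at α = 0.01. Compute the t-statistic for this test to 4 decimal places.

t = r·√(n − 2)/√(1 − r²) = -0.5769·√20/√0.667186 = -3.1586.
df = n − 2 = 20.
Two-sided p ≈ 0.0049, which is < 0.01, so reject H₀.
There is evidence of a linear association between curing temperature and tensile strength.

t = -3.1586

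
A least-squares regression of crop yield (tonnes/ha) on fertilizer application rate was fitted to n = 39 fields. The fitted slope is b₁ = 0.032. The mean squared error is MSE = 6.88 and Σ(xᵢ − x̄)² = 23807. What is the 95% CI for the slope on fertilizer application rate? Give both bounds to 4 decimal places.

(-0.0024, 0.0664)

SE(b₁) = √(MSE/Sₓₓ) = √(6.88/23807) = 0.0169997.
df = n − 2 = 37.
t* = t_{0.025, 37} = 2.026192.
Margin = t* × SE = 2.026192 × 0.0169997 = 0.034445.
CI: 0.032 ± 0.034445 → (-0.0024, 0.0664).
With 95% confidence, each one-unit increase in fertilizer application rate is associated with a change of between -0.0024 and 0.0664 tonnes/ha in crop yield.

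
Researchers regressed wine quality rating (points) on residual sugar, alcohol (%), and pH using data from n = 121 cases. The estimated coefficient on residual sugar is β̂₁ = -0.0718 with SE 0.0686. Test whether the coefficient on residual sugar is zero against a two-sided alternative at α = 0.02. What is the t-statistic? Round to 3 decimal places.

H₀: β₁ = 0 vs H₁: β₁ ≠ 0.
t = (β̂₁ − β₁⁰)/SE = -0.0718 / 0.0686 = -1.047.
df = n − k − 1 = 121 − 3 − 1 = 117.
Two-sided p ≈ 0.2974, which is ≥ 0.02, so fail to reject H₀.
The data do not give significant evidence of an association between residual sugar and wine quality rating, after adjusting for the other predictors.

t = -1.047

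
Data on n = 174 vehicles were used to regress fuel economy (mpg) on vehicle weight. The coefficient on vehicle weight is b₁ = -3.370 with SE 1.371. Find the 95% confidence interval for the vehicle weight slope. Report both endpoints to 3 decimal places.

df = n − 2 = 174 − 2 = 172.
t* = t_{0.025, 172} = 1.973852.
Margin = t* × SE = 1.973852 × 1.371 = 2.70615.
CI: -3.370 ± 2.70615 → (-6.076, -0.664).
With 95% confidence, each one-unit increase in vehicle weight is associated with a change of between -6.076 and -0.664 mpg in fuel economy.

(-6.076, -0.664)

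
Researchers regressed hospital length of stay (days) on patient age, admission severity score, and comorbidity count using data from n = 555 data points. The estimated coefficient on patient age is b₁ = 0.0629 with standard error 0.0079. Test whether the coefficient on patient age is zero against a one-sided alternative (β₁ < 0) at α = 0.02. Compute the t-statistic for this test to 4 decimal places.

H₀: β₁ = 0 vs H₁: β₁ < 0.
t = (b₁ − β₁⁰)/SE = 0.0629 / 0.0079 = 7.9620.
df = n − k − 1 = 555 − 3 − 1 = 551.
One-sided p ≈ 1.0000, which is ≥ 0.02, so fail to reject H₀.
The data do not give significant evidence that the true slope on patient age is negative, holding the other predictors fixed.

t = 7.9620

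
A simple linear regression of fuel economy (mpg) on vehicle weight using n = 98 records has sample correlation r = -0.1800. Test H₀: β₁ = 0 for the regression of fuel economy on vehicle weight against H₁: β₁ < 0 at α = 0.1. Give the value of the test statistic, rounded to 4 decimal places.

t = -1.7929

t = r·√(n − 2)/√(1 − r²) = -0.1800·√96/√0.9676 = -1.7929.
df = n − 2 = 96.
One-sided p ≈ 0.0381, which is < 0.1, so reject H₀.
There is evidence of a linear association between vehicle weight and fuel economy.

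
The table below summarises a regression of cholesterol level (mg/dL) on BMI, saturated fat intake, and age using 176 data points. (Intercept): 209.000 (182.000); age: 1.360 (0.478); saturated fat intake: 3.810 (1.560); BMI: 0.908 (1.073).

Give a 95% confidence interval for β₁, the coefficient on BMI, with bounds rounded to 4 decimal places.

Read off: b = 0.908, SE = 1.073 for BMI.
df = n − k − 1 = 176 − 3 − 1 = 172.
t* = t_{0.025, 172} = 1.973852.
Margin = t* × SE = 1.973852 × 1.073 = 2.117943.
CI: 0.908 ± 2.117943 → (-1.2099, 3.0259).

(-1.2099, 3.0259)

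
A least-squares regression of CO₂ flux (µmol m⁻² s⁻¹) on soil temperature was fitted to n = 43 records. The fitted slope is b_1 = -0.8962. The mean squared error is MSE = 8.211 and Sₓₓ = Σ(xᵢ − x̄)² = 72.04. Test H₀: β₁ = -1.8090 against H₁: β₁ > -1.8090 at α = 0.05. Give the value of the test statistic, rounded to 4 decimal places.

SE(b_1) = √(MSE/Sₓₓ) = √(8.211/72.04) = 0.337607.
t = (-0.8962 − (-1.8090)) / 0.337607 = 2.7037.
df = n − 2 = 41.
One-sided p ≈ 0.0050, which is < 0.05, so reject H₀.
There is evidence that the true slope on soil temperature exceeds -1.8090 µmol m⁻² s⁻¹ per unit.

t = 2.7037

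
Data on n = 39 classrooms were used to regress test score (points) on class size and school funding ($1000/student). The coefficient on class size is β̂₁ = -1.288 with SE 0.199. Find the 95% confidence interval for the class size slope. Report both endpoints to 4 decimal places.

(-1.6916, -0.8844)

df = n − k − 1 = 39 − 2 − 1 = 36.
t* = t_{0.025, 36} = 2.028094.
Margin = t* × SE = 2.028094 × 0.199 = 0.403591.
CI: -1.288 ± 0.403591 → (-1.6916, -0.8844).
With 95% confidence, each one-unit increase in class size is associated with a change of between -1.6916 and -0.8844 points in test score, holding the other predictors fixed.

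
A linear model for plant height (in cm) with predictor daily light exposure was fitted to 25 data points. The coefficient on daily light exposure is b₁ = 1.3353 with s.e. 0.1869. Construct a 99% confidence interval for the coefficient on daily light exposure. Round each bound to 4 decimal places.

df = n − 2 = 25 − 2 = 23.
t* = t_{0.005, 23} = 2.807336.
Margin = t* × SE = 2.807336 × 0.1869 = 0.524691.
CI: 1.3353 ± 0.524691 → (0.8106, 1.8600).
With 99% confidence, each one-unit increase in daily light exposure is associated with a change of between 0.8106 and 1.8600 cm in plant height.

(0.8106, 1.8600)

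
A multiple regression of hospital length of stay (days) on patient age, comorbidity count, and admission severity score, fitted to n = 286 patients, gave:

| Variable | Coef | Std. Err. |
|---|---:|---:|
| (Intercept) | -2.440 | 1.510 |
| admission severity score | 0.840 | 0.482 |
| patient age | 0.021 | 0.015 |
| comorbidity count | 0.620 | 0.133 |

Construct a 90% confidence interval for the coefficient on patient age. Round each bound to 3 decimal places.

Read off: b = 0.021, SE = 0.015 for patient age.
df = n − k − 1 = 286 − 3 − 1 = 282.
t* = t_{0.05, 282} = 1.650275.
Margin = t* × SE = 1.650275 × 0.015 = 0.02475.
CI: 0.021 ± 0.02475 → (-0.004, 0.046).

(-0.004, 0.046)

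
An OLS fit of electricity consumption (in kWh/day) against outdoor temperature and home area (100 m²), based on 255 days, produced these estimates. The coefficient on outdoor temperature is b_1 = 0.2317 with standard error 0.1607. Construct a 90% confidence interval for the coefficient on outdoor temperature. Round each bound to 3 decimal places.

df = n − k − 1 = 255 − 2 − 1 = 252.
t* = t_{0.05, 252} = 1.650923.
Margin = t* × SE = 1.650923 × 0.1607 = 0.26530.
CI: 0.2317 ± 0.26530 → (-0.034, 0.497).
With 90% confidence, each one-unit increase in outdoor temperature is associated with a change of between -0.034 and 0.497 kWh/day in electricity consumption, holding the other predictors fixed.

(-0.034, 0.497)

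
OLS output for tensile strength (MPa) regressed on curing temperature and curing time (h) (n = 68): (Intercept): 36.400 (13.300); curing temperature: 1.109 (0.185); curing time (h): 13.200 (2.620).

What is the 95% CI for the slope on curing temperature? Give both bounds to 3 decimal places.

(0.740, 1.478)

Read off: b = 1.109, SE = 0.185 for curing temperature.
df = n − k − 1 = 68 − 2 − 1 = 65.
t* = t_{0.025, 65} = 1.997138.
Margin = t* × SE = 1.997138 × 0.185 = 0.36947.
CI: 1.109 ± 0.36947 → (0.740, 1.478).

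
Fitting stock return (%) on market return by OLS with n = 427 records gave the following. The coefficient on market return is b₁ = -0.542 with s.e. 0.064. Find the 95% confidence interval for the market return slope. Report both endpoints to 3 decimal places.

(-0.668, -0.416)

df = n − 2 = 427 − 2 = 425.
t* = t_{0.025, 425} = 1.965561.
Margin = t* × SE = 1.965561 × 0.064 = 0.12580.
CI: -0.542 ± 0.12580 → (-0.668, -0.416).
With 95% confidence, each one-unit increase in market return is associated with a change of between -0.668 and -0.416 % in stock return.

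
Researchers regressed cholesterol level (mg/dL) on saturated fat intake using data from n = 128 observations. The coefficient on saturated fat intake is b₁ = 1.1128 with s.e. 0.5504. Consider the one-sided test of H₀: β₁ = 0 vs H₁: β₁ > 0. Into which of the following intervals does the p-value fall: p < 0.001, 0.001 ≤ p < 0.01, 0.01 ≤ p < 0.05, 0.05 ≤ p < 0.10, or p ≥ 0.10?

0.01 ≤ p < 0.05

t = 1.1128 / 0.5504 = 2.022.
df = n − 2 = 128 − 2 = 126.
One-sided p = P(T_{126} > t) ≈ 0.0227.
So 0.01 ≤ p < 0.05.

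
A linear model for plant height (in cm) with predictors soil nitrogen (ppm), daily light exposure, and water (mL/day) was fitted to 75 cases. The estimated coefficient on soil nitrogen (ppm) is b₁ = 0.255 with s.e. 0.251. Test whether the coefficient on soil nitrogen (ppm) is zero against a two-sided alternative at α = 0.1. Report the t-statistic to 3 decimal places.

t = 1.016

H₀: β₁ = 0 vs H₁: β₁ ≠ 0.
t = (b₁ − β₁⁰)/SE = 0.255 / 0.251 = 1.016.
df = n − k − 1 = 75 − 3 − 1 = 71.
Two-sided p ≈ 0.3131, which is ≥ 0.1, so fail to reject H₀.
The data do not give significant evidence of an association between soil nitrogen (ppm) and plant height, after adjusting for the other predictors.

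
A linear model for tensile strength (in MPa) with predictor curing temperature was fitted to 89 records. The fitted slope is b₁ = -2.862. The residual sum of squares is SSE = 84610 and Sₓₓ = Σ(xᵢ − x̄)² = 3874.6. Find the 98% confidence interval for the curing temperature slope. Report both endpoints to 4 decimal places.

(-4.0494, -1.6746)

MSE = SSE/(n − 2) = 84610/87 = 972.529.
SE(b₁) = √(MSE/Sₓₓ) = √(972.529/3874.6) = 0.501.
df = n − 2 = 87.
t* = t_{0.01, 87} = 2.369977.
Margin = t* × SE = 2.369977 × 0.501 = 1.187359.
CI: -2.862 ± 1.187359 → (-4.0494, -1.6746).
With 98% confidence, each one-unit increase in curing temperature is associated with a change of between -4.0494 and -1.6746 MPa in tensile strength.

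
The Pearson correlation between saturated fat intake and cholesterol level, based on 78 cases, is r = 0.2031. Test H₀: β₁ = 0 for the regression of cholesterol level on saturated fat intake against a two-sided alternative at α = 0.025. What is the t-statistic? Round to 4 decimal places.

t = r·√(n − 2)/√(1 − r²) = 0.2031·√76/√0.95875 = 1.8083.
df = n − 2 = 76.
Two-sided p ≈ 0.0745, which is ≥ 0.025, so fail to reject H₀.
The data do not give significant evidence of a linear association between saturated fat intake and cholesterol level.

t = 1.8083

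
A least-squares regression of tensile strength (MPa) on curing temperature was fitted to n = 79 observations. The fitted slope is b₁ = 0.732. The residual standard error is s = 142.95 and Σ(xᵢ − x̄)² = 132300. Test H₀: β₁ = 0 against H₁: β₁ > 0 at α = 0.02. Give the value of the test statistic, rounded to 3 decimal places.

SE(b₁) = s/√Sₓₓ = 142.95/√132300 = 0.393011.
t = 0.732 / 0.393011 = 1.863.
df = n − 2 = 77.
One-sided p ≈ 0.0332, which is ≥ 0.02, so fail to reject H₀.
The data do not give significant evidence that the true slope on curing temperature is positive.

t = 1.863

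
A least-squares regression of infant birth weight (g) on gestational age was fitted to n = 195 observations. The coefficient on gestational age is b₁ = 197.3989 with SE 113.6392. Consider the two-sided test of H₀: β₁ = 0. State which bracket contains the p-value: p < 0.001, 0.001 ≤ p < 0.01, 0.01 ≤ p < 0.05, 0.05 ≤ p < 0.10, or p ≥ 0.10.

t = 197.3989 / 113.6392 = 1.737.
df = n − 2 = 195 − 2 = 193.
Two-sided p = 2·P(T_{193} > |t|) ≈ 0.0840.
So 0.05 ≤ p < 0.10.

0.05 ≤ p < 0.10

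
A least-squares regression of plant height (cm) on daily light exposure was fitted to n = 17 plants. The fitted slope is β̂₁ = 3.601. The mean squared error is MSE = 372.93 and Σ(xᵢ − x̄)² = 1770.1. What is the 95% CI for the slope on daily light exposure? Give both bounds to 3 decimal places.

(2.623, 4.579)

SE(β̂₁) = √(MSE/Sₓₓ) = √(372.93/1770.1) = 0.459002.
df = n − 2 = 15.
t* = t_{0.025, 15} = 2.13145.
Margin = t* × SE = 2.13145 × 0.459002 = 0.97834.
CI: 3.601 ± 0.97834 → (2.623, 4.579).
With 95% confidence, each one-unit increase in daily light exposure is associated with a change of between 2.623 and 4.579 cm in plant height.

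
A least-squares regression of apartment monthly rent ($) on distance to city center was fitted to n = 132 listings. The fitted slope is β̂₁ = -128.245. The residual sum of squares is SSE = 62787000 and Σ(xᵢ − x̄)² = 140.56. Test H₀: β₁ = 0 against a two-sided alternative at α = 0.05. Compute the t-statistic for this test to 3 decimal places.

t = -2.188

MSE = SSE/(n − 2) = 62787000/130 = 482977.
SE(β̂₁) = √(MSE/Sₓₓ) = √(482977/140.56) = 58.6182.
t = -128.245 / 58.6182 = -2.188.
df = n − 2 = 130.
Two-sided p ≈ 0.0305, which is < 0.05, so reject H₀.
There is evidence that distance to city center is associated with apartment monthly rent.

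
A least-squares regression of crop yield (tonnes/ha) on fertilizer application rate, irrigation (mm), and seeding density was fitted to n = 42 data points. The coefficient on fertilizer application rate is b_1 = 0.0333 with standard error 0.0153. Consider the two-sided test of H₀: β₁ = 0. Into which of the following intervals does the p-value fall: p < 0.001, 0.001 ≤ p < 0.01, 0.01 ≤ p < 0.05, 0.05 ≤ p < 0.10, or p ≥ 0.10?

0.01 ≤ p < 0.05

t = 0.0333 / 0.0153 = 2.176.
df = n − k − 1 = 42 − 3 − 1 = 38.
Two-sided p = 2·P(T_{38} > |t|) ≈ 0.0358.
So 0.01 ≤ p < 0.05.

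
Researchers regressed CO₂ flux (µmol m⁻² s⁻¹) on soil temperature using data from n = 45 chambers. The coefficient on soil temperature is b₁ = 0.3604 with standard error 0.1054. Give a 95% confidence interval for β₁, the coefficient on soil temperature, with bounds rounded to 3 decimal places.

(0.148, 0.573)

df = n − 2 = 45 − 2 = 43.
t* = t_{0.025, 43} = 2.016692.
Margin = t* × SE = 2.016692 × 0.1054 = 0.21256.
CI: 0.3604 ± 0.21256 → (0.148, 0.573).
With 95% confidence, each one-unit increase in soil temperature is associated with a change of between 0.148 and 0.573 µmol m⁻² s⁻¹ in CO₂ flux.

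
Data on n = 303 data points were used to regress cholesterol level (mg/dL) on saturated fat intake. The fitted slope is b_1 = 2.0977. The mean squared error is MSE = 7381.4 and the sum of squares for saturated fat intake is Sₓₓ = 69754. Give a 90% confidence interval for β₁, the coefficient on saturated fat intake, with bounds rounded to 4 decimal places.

(1.5610, 2.6344)

SE(b_1) = √(MSE/Sₓₓ) = √(7381.4/69754) = 0.325301.
df = n − 2 = 301.
t* = t_{0.05, 301} = 1.649932.
Margin = t* × SE = 1.649932 × 0.325301 = 0.536724.
CI: 2.0977 ± 0.536724 → (1.5610, 2.6344).
With 90% confidence, each one-unit increase in saturated fat intake is associated with a change of between 1.5610 and 2.6344 mg/dL in cholesterol level.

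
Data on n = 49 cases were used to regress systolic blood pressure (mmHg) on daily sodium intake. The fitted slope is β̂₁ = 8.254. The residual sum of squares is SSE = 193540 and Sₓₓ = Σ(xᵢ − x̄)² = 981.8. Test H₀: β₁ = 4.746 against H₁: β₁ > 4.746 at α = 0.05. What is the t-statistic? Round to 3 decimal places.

MSE = SSE/(n − 2) = 193540/47 = 4117.87.
SE(β̂₁) = √(MSE/Sₓₓ) = √(4117.87/981.8) = 2.04798.
t = (8.254 − 4.746) / 2.04798 = 1.713.
df = n − 2 = 47.
One-sided p ≈ 0.0467, which is < 0.05, so reject H₀.
There is evidence that the true slope on daily sodium intake exceeds 4.746 mmHg per unit.

t = 1.713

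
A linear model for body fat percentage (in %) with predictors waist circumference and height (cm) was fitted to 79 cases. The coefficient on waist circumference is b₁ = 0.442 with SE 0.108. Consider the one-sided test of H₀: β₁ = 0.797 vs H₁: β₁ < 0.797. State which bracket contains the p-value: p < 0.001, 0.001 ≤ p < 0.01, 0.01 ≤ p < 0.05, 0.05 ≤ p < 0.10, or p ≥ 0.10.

p < 0.001

t = (0.442 − 0.797) / 0.108 = -3.287.
df = n − k − 1 = 79 − 2 − 1 = 76.
One-sided p = P(T_{76} < t) ≈ 0.0008.
So p < 0.001.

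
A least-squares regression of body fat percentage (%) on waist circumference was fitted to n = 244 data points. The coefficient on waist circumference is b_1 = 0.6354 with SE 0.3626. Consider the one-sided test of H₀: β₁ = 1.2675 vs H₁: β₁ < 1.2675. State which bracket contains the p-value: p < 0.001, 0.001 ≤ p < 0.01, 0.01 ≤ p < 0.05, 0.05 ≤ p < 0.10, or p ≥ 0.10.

0.01 ≤ p < 0.05

t = (0.6354 − 1.2675) / 0.3626 = -1.743.
df = n − 2 = 244 − 2 = 242.
One-sided p = P(T_{242} < t) ≈ 0.0413.
So 0.01 ≤ p < 0.05.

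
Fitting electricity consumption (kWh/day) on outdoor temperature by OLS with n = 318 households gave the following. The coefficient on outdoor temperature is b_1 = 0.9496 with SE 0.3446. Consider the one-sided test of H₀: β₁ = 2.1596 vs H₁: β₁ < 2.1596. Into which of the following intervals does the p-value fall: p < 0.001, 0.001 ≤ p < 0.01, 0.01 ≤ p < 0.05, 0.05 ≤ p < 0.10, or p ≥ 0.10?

p < 0.001

t = (0.9496 − 2.1596) / 0.3446 = -3.511.
df = n − 2 = 318 − 2 = 316.
One-sided p = P(T_{316} < t) ≈ 0.0003.
So p < 0.001.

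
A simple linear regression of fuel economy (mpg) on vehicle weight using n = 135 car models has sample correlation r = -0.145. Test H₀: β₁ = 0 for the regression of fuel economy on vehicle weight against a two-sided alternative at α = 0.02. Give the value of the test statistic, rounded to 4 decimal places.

t = -1.6901

t = r·√(n − 2)/√(1 − r²) = -0.145·√133/√0.978975 = -1.6901.
df = n − 2 = 133.
Two-sided p ≈ 0.0934, which is ≥ 0.02, so fail to reject H₀.
The data do not give significant evidence of a linear association between vehicle weight and fuel economy.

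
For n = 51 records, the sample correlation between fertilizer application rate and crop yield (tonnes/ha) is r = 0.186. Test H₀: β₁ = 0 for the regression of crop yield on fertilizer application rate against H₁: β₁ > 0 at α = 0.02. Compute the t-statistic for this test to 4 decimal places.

t = r·√(n − 2)/√(1 − r²) = 0.186·√49/√0.965404 = 1.3251.
df = n − 2 = 49.
One-sided p ≈ 0.0956, which is ≥ 0.02, so fail to reject H₀.
The data do not give significant evidence of a linear association between fertilizer application rate and crop yield.

t = 1.3251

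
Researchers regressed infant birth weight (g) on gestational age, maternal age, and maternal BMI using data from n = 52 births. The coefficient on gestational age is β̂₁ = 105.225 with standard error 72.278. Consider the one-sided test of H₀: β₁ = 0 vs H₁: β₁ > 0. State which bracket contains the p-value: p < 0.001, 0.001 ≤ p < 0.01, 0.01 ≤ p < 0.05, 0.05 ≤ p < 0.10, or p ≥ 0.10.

0.05 ≤ p < 0.10

t = 105.225 / 72.278 = 1.456.
df = n − k − 1 = 52 − 3 − 1 = 48.
One-sided p = P(T_{48} > t) ≈ 0.0760.
So 0.05 ≤ p < 0.10.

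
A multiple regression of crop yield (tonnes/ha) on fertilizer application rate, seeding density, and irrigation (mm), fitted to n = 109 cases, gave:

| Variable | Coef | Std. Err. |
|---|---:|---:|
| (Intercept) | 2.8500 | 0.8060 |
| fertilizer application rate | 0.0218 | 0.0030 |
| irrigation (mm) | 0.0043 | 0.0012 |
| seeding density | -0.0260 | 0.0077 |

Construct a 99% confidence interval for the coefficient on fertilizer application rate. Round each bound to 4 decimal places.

Read off: b = 0.0218, SE = 0.0030 for fertilizer application rate.
df = n − k − 1 = 109 − 3 − 1 = 105.
t* = t_{0.005, 105} = 2.623465.
Margin = t* × SE = 2.623465 × 0.0030 = 0.007870.
CI: 0.0218 ± 0.007870 → (0.0139, 0.0297).

(0.0139, 0.0297)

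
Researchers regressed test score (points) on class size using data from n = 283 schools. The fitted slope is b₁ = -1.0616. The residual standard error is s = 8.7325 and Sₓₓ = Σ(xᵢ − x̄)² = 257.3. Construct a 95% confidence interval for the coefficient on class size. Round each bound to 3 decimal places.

SE(b₁) = s/√Sₓₓ = 8.7325/√257.3 = 0.544401.
df = n − 2 = 281.
t* = t_{0.025, 281} = 1.968442.
Margin = t* × SE = 1.968442 × 0.544401 = 1.07162.
CI: -1.0616 ± 1.07162 → (-2.133, 0.010).
With 95% confidence, each one-unit increase in class size is associated with a change of between -2.133 and 0.010 points in test score.

(-2.133, 0.010)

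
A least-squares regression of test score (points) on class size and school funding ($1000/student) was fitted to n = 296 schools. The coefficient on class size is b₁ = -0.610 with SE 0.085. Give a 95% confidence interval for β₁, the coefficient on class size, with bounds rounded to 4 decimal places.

df = n − k − 1 = 296 − 2 − 1 = 293.
t* = t_{0.025, 293} = 1.968093.
Margin = t* × SE = 1.968093 × 0.085 = 0.167288.
CI: -0.610 ± 0.167288 → (-0.7773, -0.4427).
With 95% confidence, each one-unit increase in class size is associated with a change of between -0.7773 and -0.4427 points in test score, holding the other predictors fixed.

(-0.7773, -0.4427)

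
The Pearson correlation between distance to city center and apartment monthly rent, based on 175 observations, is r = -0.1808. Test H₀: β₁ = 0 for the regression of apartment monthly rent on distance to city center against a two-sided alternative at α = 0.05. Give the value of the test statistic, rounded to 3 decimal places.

t = -2.418

t = r·√(n − 2)/√(1 − r²) = -0.1808·√173/√0.967311 = -2.418.
df = n − 2 = 173.
Two-sided p ≈ 0.0166, which is < 0.05, so reject H₀.
There is evidence of a linear association between distance to city center and apartment monthly rent.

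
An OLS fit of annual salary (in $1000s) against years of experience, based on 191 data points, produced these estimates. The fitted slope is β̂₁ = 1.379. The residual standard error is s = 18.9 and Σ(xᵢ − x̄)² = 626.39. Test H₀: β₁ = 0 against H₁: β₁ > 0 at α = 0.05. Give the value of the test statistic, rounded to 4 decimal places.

SE(β̂₁) = s/√Sₓₓ = 18.9/√626.39 = 0.755161.
t = 1.379 / 0.755161 = 1.8261.
df = n − 2 = 189.
One-sided p ≈ 0.0347, which is < 0.05, so reject H₀.
There is evidence that the true slope on years of experience is positive.

t = 1.8261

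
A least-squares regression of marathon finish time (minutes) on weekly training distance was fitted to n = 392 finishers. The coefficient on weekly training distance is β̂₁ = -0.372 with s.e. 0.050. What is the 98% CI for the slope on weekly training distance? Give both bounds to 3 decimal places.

(-0.489, -0.255)

df = n − 2 = 392 − 2 = 390.
t* = t_{0.01, 390} = 2.335947.
Margin = t* × SE = 2.335947 × 0.050 = 0.11680.
CI: -0.372 ± 0.11680 → (-0.489, -0.255).
With 98% confidence, each one-unit increase in weekly training distance is associated with a change of between -0.489 and -0.255 minutes in marathon finish time.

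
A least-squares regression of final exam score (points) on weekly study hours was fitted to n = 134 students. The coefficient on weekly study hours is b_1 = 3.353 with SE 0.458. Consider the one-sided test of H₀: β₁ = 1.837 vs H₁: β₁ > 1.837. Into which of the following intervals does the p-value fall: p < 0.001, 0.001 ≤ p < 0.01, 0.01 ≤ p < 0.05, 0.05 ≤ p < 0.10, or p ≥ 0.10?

p < 0.001

t = (3.353 − 1.837) / 0.458 = 3.310.
df = n − 2 = 134 − 2 = 132.
One-sided p = P(T_{132} > t) ≈ 0.0006.
So p < 0.001.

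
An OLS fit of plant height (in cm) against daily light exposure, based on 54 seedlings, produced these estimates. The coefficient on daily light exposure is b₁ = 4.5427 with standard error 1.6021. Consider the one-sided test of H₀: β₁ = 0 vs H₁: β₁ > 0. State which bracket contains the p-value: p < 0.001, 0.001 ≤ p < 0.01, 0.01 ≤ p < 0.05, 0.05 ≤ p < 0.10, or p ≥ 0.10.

0.001 ≤ p < 0.01

t = 4.5427 / 1.6021 = 2.835.
df = n − 2 = 54 − 2 = 52.
One-sided p = P(T_{52} > t) ≈ 0.0033.
So 0.001 ≤ p < 0.01.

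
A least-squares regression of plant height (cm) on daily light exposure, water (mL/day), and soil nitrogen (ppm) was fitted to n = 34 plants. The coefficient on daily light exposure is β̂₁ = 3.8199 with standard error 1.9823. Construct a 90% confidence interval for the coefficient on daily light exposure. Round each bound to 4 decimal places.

(0.4554, 7.1844)

df = n − k − 1 = 34 − 3 − 1 = 30.
t* = t_{0.05, 30} = 1.697261.
Margin = t* × SE = 1.697261 × 1.9823 = 3.364480.
CI: 3.8199 ± 3.364480 → (0.4554, 7.1844).
With 90% confidence, each one-unit increase in daily light exposure is associated with a change of between 0.4554 and 7.1844 cm in plant height, holding the other predictors fixed.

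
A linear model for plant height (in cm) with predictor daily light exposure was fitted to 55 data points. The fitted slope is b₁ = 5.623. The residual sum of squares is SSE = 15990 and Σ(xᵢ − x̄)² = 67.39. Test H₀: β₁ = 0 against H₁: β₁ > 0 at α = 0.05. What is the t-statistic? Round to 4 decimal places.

t = 2.6575

MSE = SSE/(n − 2) = 15990/53 = 301.698.
SE(b₁) = √(MSE/Sₓₓ) = √(301.698/67.39) = 2.11587.
t = 5.623 / 2.11587 = 2.6575.
df = n − 2 = 53.
One-sided p ≈ 0.0052, which is < 0.05, so reject H₀.
There is evidence that the true slope on daily light exposure is positive.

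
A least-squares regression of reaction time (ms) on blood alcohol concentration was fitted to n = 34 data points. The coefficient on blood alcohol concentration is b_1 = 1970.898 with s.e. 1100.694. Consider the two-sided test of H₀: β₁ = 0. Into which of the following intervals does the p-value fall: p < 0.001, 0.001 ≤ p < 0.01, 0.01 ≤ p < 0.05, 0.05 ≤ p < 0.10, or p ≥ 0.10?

t = 1970.898 / 1100.694 = 1.791.
df = n − 2 = 34 − 2 = 32.
Two-sided p = 2·P(T_{32} > |t|) ≈ 0.0828.
So 0.05 ≤ p < 0.10.

0.05 ≤ p < 0.10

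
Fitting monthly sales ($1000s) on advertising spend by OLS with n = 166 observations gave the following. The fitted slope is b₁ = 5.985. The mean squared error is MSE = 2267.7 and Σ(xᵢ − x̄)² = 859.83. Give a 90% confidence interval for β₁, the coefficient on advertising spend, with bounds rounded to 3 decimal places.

(3.299, 8.671)

SE(b₁) = √(MSE/Sₓₓ) = √(2267.7/859.83) = 1.624.
df = n − 2 = 164.
t* = t_{0.05, 164} = 1.654198.
Margin = t* × SE = 1.654198 × 1.624 = 2.68642.
CI: 5.985 ± 2.68642 → (3.299, 8.671).
With 90% confidence, each one-unit increase in advertising spend is associated with a change of between 3.299 and 8.671 $1000s in monthly sales.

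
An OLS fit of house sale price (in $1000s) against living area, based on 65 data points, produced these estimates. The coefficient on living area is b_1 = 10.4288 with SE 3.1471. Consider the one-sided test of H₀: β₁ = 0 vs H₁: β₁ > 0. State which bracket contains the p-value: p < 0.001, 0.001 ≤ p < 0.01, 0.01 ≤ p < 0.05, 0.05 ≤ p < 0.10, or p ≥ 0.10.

t = 10.4288 / 3.1471 = 3.314.
df = n − 2 = 65 − 2 = 63.
One-sided p = P(T_{63} > t) ≈ 0.0008.
So p < 0.001.

p < 0.001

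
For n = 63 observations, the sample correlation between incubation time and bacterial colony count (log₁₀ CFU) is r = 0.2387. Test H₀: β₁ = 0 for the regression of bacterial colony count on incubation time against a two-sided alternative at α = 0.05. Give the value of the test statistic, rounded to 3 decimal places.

t = 1.920

t = r·√(n − 2)/√(1 − r²) = 0.2387·√61/√0.943022 = 1.920.
df = n − 2 = 61.
Two-sided p ≈ 0.0596, which is ≥ 0.05, so fail to reject H₀.
The data do not give significant evidence of a linear association between incubation time and bacterial colony count.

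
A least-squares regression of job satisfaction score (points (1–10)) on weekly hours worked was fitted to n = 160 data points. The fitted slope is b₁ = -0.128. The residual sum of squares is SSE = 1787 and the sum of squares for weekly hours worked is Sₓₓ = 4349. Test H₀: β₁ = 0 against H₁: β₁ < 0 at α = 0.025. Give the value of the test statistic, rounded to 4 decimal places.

t = -2.5100

MSE = SSE/(n − 2) = 1787/158 = 11.3101.
SE(b₁) = √(MSE/Sₓₓ) = √(11.3101/4349) = 0.0509963.
t = -0.128 / 0.0509963 = -2.5100.
df = n − 2 = 158.
One-sided p ≈ 0.0065, which is < 0.025, so reject H₀.
There is evidence that the true slope on weekly hours worked is negative.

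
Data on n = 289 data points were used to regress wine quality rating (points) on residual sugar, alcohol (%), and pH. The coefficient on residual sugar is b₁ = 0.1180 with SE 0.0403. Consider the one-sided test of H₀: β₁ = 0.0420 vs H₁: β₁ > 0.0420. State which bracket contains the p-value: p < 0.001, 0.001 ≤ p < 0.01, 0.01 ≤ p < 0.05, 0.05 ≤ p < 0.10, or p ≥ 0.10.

0.01 ≤ p < 0.05

t = (0.1180 − 0.0420) / 0.0403 = 1.886.
df = n − k − 1 = 289 − 3 − 1 = 285.
One-sided p = P(T_{285} > t) ≈ 0.0302.
So 0.01 ≤ p < 0.05.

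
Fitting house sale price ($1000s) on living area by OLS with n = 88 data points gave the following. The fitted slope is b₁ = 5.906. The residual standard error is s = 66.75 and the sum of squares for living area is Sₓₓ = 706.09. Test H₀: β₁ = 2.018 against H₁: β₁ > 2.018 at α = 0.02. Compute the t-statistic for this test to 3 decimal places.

t = 1.548

SE(b₁) = s/√Sₓₓ = 66.75/√706.09 = 2.51201.
t = (5.906 − 2.018) / 2.51201 = 1.548.
df = n − 2 = 86.
One-sided p ≈ 0.0627, which is ≥ 0.02, so fail to reject H₀.
The data do not give significant evidence that the true slope on living area exceeds 2.018 $1000s per unit.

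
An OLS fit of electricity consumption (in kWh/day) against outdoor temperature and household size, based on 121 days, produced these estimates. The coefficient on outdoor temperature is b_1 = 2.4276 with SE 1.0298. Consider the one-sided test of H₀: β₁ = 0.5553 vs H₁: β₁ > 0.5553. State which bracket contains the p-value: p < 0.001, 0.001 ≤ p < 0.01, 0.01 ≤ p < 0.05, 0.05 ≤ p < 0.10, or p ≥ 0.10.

t = (2.4276 − 0.5553) / 1.0298 = 1.818.
df = n − k − 1 = 121 − 2 − 1 = 118.
One-sided p = P(T_{118} > t) ≈ 0.0358.
So 0.01 ≤ p < 0.05.

0.01 ≤ p < 0.05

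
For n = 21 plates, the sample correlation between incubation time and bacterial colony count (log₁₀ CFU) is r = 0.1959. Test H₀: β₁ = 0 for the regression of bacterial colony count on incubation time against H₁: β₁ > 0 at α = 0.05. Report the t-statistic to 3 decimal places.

t = 0.871

t = r·√(n − 2)/√(1 − r²) = 0.1959·√19/√0.961623 = 0.871.
df = n − 2 = 19.
One-sided p ≈ 0.1974, which is ≥ 0.05, so fail to reject H₀.
The data do not give significant evidence of a linear association between incubation time and bacterial colony count.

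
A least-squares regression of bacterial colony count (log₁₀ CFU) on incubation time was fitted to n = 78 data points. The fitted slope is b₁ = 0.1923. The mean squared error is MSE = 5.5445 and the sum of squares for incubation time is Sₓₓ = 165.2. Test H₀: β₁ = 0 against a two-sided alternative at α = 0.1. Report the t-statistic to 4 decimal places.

SE(b₁) = √(MSE/Sₓₓ) = √(5.5445/165.2) = 0.1832.
t = 0.1923 / 0.1832 = 1.0497.
df = n − 2 = 76.
Two-sided p ≈ 0.2972, which is ≥ 0.1, so fail to reject H₀.
The data do not give significant evidence of an association between incubation time and bacterial colony count.

t = 1.0497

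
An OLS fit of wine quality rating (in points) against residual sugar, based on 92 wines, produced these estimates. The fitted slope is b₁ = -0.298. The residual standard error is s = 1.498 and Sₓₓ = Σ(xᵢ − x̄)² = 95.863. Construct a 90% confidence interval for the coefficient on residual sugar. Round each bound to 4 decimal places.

SE(b₁) = s/√Sₓₓ = 1.498/√95.863 = 0.152998.
df = n − 2 = 90.
t* = t_{0.05, 90} = 1.661961.
Margin = t* × SE = 1.661961 × 0.152998 = 0.254277.
CI: -0.298 ± 0.254277 → (-0.5523, -0.0437).
With 90% confidence, each one-unit increase in residual sugar is associated with a change of between -0.5523 and -0.0437 points in wine quality rating.

(-0.5523, -0.0437)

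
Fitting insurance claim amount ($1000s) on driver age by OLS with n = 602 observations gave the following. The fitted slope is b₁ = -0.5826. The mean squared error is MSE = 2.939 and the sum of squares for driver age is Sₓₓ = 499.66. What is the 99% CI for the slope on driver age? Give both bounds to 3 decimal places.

(-0.781, -0.384)

SE(b₁) = √(MSE/Sₓₓ) = √(2.939/499.66) = 0.0766942.
df = n − 2 = 600.
t* = t_{0.005, 600} = 2.584048.
Margin = t* × SE = 2.584048 × 0.0766942 = 0.19818.
CI: -0.5826 ± 0.19818 → (-0.781, -0.384).
With 99% confidence, each one-unit increase in driver age is associated with a change of between -0.781 and -0.384 $1000s in insurance claim amount.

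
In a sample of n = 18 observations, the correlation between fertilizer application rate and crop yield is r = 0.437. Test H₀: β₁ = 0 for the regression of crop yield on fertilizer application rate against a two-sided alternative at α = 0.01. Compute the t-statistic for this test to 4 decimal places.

t = r·√(n − 2)/√(1 − r²) = 0.437·√16/√0.809031 = 1.9434.
df = n − 2 = 16.
Two-sided p ≈ 0.0698, which is ≥ 0.01, so fail to reject H₀.
The data do not give significant evidence of a linear association between fertilizer application rate and crop yield.

t = 1.9434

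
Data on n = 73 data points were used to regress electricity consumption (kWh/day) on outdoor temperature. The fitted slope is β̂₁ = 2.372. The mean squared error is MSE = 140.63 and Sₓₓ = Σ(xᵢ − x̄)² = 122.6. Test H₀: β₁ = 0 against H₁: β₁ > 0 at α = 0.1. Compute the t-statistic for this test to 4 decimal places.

t = 2.2147

SE(β̂₁) = √(MSE/Sₓₓ) = √(140.63/122.6) = 1.07101.
t = 2.372 / 1.07101 = 2.2147.
df = n − 2 = 71.
One-sided p ≈ 0.0150, which is < 0.1, so reject H₀.
There is evidence that the true slope on outdoor temperature is positive.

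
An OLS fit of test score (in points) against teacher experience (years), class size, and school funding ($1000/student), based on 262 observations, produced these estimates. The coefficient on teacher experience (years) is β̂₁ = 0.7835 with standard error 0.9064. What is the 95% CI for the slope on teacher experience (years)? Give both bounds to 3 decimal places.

df = n − k − 1 = 262 − 3 − 1 = 258.
t* = t_{0.025, 258} = 1.969201.
Margin = t* × SE = 1.969201 × 0.9064 = 1.78488.
CI: 0.7835 ± 1.78488 → (-1.001, 2.568).
With 95% confidence, each one-unit increase in teacher experience (years) is associated with a change of between -1.001 and 2.568 points in test score, holding the other predictors fixed.

(-1.001, 2.568)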